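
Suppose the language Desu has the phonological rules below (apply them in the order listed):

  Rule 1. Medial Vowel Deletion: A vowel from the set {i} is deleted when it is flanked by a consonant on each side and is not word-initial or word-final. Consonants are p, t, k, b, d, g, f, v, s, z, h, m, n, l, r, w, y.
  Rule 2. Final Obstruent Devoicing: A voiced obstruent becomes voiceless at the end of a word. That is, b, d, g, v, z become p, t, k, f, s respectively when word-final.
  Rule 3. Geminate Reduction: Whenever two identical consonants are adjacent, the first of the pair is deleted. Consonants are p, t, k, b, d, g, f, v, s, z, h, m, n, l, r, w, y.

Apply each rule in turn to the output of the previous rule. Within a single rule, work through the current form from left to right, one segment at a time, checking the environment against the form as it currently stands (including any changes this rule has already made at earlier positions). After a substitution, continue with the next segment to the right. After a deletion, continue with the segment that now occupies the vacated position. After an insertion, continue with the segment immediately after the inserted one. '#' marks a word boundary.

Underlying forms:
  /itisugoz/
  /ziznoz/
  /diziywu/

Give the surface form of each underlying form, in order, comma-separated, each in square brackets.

[itsugos], [znos], [dzywu]

/itisugoz/:
  Rule 1 Medial Vowel Deletion: [itisugoz] → [itsugoz]
  Rule 2 Final Obstruent Devoicing: [itsugoz] → [itsugos]
  Rule 3 Geminate Reduction: no change — [itsugos]
/ziznoz/:
  Rule 1 Medial Vowel Deletion: [ziznoz] → [zznoz]
  Rule 2 Final Obstruent Devoicing: [zznoz] → [zznos]
  Rule 3 Geminate Reduction: [zznos] → [znos]
/diziywu/:
  Rule 1 Medial Vowel Deletion: [diziywu] → [dzywu]
  Rule 2 Final Obstruent Devoicing: no change — [dzywu]
  Rule 3 Geminate Reduction: no change — [dzywu]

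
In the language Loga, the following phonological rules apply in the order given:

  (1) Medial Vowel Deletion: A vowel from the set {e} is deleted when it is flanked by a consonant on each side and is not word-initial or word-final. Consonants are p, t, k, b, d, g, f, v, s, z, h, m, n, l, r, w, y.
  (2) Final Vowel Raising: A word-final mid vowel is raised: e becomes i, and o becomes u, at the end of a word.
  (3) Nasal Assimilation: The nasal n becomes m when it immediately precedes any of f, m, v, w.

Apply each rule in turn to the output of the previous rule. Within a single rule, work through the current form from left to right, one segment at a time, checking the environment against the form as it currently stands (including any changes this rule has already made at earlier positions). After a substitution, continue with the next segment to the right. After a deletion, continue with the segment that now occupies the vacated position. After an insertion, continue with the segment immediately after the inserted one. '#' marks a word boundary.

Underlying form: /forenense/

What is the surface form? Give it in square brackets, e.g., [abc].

(1) Medial Vowel Deletion: [forenense] → [fornnse]
(2) Final Vowel Raising: [fornnse] → [fornnsi]
(3) Nasal Assimilation: no change — [fornnsi]

[fornnsi]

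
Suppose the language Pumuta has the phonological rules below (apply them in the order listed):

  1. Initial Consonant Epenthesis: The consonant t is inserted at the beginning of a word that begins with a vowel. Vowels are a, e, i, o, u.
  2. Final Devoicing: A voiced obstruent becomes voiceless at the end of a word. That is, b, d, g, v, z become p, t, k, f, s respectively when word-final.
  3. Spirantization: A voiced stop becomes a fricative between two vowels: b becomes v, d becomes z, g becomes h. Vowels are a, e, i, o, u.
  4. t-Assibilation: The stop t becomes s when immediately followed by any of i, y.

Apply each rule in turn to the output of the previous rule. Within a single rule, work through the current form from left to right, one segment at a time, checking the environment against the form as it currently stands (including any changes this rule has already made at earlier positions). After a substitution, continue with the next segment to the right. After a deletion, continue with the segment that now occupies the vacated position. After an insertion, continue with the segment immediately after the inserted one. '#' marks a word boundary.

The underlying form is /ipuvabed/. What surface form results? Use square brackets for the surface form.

1 Initial Consonant Epenthesis: [ipuvabed] → [tipuvabed]
2 Final Devoicing: [tipuvabed] → [tipuvabet]
3 Spirantization: [tipuvabet] → [tipuvavet]
4 t-Assibilation: [tipuvavet] → [sipuvavet]

[sipuvavet]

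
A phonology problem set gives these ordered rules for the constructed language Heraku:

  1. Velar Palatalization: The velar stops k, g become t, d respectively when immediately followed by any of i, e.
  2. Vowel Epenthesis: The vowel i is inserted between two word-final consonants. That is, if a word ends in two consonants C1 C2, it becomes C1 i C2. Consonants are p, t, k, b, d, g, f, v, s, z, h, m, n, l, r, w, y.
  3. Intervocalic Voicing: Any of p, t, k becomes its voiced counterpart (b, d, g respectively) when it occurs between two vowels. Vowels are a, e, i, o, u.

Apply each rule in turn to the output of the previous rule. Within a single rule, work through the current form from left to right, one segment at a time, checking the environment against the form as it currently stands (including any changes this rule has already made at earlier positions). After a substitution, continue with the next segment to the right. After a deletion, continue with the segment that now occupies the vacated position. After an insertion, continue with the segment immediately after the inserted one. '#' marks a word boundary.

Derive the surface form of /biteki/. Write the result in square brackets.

[bidedi]

1 Velar Palatalization: [biteki] → [biteti]
2 Vowel Epenthesis: no change — [biteti]
3 Intervocalic Voicing: [biteti] → [bidedi]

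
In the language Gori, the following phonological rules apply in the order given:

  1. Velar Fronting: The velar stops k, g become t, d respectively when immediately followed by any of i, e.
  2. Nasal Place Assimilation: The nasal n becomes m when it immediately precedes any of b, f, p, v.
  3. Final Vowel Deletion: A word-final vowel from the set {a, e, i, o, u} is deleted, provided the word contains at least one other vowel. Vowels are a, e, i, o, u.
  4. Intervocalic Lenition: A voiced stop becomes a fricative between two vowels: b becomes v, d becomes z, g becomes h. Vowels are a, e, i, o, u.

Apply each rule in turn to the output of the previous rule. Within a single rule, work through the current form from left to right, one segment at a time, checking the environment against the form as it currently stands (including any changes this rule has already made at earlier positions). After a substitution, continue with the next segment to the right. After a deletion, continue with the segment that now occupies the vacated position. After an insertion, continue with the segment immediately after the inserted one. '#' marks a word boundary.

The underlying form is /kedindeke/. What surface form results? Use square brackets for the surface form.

[tezindet]

1 Velar Fronting: [kedindeke] → [tedindete]
2 Nasal Place Assimilation: no change — [tedindete]
3 Final Vowel Deletion: [tedindete] → [tedindet]
4 Intervocalic Lenition: [tedindet] → [tezindet]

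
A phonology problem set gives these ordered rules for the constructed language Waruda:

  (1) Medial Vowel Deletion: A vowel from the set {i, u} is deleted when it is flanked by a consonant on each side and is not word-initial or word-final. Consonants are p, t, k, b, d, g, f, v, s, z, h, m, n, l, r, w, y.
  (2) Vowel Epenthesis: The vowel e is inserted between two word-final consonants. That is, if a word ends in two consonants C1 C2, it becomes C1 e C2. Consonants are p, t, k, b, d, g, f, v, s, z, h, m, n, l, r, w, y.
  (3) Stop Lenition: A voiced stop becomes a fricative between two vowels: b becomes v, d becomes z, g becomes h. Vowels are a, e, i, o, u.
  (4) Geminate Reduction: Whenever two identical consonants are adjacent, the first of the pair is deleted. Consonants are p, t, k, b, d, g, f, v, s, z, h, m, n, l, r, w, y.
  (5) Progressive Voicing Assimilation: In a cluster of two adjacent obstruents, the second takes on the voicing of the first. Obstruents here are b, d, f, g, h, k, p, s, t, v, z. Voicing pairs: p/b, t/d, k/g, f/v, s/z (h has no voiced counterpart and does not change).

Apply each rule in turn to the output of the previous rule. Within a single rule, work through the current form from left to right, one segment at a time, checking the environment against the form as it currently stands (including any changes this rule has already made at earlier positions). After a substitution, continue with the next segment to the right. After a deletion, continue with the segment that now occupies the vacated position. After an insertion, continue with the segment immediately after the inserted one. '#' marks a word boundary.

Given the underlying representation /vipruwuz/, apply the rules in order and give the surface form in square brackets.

[vbrwez]

(1) Medial Vowel Deletion: [vipruwuz] → [vprwz]
(2) Vowel Epenthesis: [vprwz] → [vprwez]
(3) Stop Lenition: no change — [vprwez]
(4) Geminate Reduction: no change — [vprwez]
(5) Progressive Voicing Assimilation: [vprwez] → [vbrwez]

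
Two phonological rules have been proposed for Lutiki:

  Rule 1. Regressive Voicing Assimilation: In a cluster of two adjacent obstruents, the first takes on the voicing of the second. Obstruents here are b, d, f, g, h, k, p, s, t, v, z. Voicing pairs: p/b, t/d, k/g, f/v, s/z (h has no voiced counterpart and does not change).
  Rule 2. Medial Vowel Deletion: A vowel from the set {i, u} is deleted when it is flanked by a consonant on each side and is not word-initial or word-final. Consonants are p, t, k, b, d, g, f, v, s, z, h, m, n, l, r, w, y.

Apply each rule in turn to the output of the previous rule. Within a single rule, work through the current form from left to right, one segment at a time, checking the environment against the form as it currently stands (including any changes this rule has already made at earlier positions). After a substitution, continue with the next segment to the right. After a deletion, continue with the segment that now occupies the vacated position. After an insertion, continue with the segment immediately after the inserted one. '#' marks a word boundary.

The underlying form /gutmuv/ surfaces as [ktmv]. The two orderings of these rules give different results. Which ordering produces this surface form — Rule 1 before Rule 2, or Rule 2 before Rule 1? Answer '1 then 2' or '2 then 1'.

2 then 1

Order 1 then 2:
  1 Regressive Voicing Assimilation: no change — [gutmuv]
  2 Medial Vowel Deletion: [gutmuv] → [gtmv]
  result: [gtmv]
Order 2 then 1:
  2 Medial Vowel Deletion: [gutmuv] → [gtmv]
  1 Regressive Voicing Assimilation: [gtmv] → [ktmv]
  result: [ktmv]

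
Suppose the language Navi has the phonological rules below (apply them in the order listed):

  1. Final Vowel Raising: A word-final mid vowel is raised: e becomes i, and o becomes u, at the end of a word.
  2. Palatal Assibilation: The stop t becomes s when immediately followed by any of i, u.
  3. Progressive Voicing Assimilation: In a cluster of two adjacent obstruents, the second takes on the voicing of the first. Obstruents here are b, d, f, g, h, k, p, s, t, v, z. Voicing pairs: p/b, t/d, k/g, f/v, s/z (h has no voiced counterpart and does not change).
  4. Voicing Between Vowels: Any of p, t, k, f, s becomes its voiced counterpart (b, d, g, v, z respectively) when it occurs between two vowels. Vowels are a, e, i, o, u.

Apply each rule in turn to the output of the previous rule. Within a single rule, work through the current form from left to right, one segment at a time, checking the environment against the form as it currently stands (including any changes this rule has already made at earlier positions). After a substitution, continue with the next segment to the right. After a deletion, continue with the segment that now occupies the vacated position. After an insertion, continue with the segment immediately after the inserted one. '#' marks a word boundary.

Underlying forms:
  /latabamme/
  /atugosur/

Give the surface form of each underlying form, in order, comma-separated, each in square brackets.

/latabamme/:
  1 Final Vowel Raising: [latabamme] → [latabammi]
  2 Palatal Assibilation: no change — [latabammi]
  3 Progressive Voicing Assimilation: no change — [latabammi]
  4 Voicing Between Vowels: [latabammi] → [ladabammi]
/atugosur/:
  1 Final Vowel Raising: no change — [atugosur]
  2 Palatal Assibilation: [atugosur] → [asugosur]
  3 Progressive Voicing Assimilation: no change — [asugosur]
  4 Voicing Between Vowels: [asugosur] → [azugozur]

[ladabammi], [azugozur]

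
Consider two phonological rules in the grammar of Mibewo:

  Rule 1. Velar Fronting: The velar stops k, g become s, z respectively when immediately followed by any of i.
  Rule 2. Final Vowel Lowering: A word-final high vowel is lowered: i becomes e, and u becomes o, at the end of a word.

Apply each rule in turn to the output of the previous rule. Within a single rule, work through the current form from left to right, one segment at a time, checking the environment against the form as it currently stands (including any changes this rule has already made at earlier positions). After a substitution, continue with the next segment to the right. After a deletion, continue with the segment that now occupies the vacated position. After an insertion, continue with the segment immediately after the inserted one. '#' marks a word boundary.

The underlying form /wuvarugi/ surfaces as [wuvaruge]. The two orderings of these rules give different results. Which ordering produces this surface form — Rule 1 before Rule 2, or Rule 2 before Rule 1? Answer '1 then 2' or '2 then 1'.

2 then 1

Order 1 then 2:
  1 Velar Fronting: [wuvarugi] → [wuvaruzi]
  2 Final Vowel Lowering: [wuvaruzi] → [wuvaruze]
  result: [wuvaruze]
Order 2 then 1:
  2 Final Vowel Lowering: [wuvarugi] → [wuvaruge]
  1 Velar Fronting: no change — [wuvaruge]
  result: [wuvaruge]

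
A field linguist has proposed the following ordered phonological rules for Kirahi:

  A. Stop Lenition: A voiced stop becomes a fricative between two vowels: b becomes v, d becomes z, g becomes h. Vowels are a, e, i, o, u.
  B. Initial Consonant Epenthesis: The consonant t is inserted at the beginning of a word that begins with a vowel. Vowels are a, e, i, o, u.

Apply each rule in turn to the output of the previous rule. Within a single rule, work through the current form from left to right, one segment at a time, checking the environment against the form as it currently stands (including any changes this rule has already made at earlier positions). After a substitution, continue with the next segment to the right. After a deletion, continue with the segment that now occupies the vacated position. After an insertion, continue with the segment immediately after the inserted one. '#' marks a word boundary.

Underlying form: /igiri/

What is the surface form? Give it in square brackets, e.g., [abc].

A Stop Lenition: [igiri] → [ihiri]
B Initial Consonant Epenthesis: [ihiri] → [tihiri]

[tihiri]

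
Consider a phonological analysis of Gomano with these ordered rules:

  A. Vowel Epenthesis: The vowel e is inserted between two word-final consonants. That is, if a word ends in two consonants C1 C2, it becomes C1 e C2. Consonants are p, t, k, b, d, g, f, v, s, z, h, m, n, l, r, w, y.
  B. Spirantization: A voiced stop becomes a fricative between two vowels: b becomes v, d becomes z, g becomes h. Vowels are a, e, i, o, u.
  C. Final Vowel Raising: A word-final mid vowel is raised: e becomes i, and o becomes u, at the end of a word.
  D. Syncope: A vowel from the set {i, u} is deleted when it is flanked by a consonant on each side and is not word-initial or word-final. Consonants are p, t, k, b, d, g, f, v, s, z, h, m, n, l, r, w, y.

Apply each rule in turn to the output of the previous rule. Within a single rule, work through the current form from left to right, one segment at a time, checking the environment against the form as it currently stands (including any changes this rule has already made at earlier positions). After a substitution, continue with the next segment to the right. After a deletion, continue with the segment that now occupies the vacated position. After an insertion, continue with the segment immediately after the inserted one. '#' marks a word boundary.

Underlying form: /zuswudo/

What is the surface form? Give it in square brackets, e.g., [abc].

[zswzu]

A Vowel Epenthesis: no change — [zuswudo]
B Spirantization: [zuswudo] → [zuswuzo]
C Final Vowel Raising: [zuswuzo] → [zuswuzu]
D Syncope: [zuswuzu] → [zswzu]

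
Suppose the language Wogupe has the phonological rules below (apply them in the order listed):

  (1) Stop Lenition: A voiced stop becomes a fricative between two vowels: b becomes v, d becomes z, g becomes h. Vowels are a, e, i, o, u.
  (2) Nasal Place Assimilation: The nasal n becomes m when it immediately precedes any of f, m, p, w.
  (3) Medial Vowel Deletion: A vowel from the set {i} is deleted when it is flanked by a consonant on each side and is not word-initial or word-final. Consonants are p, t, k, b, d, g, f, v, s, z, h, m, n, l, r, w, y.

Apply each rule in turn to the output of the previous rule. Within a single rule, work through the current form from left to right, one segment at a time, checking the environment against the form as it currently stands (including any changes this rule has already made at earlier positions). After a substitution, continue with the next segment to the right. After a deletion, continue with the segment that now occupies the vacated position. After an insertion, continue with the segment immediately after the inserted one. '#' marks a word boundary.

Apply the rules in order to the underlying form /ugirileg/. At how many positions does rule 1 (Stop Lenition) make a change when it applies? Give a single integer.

(1) Stop Lenition: [ugirileg] → [uhirileg]
(2) Nasal Place Assimilation: no change — [uhirileg]
(3) Medial Vowel Deletion: [uhirileg] → [uhrleg]
Rule 1 changed 1 position(s).

1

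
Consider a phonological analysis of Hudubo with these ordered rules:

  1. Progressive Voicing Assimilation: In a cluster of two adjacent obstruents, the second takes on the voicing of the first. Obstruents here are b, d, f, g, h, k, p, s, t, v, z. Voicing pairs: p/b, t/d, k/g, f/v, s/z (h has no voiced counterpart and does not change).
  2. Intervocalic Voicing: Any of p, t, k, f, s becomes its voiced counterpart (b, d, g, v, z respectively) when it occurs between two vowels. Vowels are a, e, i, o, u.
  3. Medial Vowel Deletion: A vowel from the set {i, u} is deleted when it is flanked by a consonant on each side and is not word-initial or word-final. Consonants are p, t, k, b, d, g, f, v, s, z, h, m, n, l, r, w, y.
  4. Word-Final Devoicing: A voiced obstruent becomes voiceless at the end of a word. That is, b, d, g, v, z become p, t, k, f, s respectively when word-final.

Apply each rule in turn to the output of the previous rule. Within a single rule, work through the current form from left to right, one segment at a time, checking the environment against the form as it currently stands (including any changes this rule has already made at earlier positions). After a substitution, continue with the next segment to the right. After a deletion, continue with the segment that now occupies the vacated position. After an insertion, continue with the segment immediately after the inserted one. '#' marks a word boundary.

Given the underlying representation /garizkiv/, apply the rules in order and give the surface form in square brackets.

1 Progressive Voicing Assimilation: [garizkiv] → [garizgiv]
2 Intervocalic Voicing: no change — [garizgiv]
3 Medial Vowel Deletion: [garizgiv] → [garzgv]
4 Word-Final Devoicing: [garzgv] → [garzgf]

[garzgf]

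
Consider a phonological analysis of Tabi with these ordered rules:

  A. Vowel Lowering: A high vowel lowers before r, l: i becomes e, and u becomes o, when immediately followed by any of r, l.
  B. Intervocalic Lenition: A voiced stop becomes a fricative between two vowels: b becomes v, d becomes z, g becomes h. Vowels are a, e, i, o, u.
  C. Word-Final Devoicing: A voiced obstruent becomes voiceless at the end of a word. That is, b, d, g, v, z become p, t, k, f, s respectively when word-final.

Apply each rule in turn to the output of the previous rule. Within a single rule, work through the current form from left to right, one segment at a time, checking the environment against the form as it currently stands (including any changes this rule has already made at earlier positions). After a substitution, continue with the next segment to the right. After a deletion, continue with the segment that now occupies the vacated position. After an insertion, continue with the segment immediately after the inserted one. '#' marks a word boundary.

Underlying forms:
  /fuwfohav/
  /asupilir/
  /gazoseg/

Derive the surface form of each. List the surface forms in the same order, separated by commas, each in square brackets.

[fuwfohaf], [asupeler], [gazosek]

/fuwfohav/:
  A Vowel Lowering: no change — [fuwfohav]
  B Intervocalic Lenition: no change — [fuwfohav]
  C Word-Final Devoicing: [fuwfohav] → [fuwfohaf]
/asupilir/:
  A Vowel Lowering: [asupilir] → [asupeler]
  B Intervocalic Lenition: no change — [asupeler]
  C Word-Final Devoicing: no change — [asupeler]
/gazoseg/:
  A Vowel Lowering: no change — [gazoseg]
  B Intervocalic Lenition: no change — [gazoseg]
  C Word-Final Devoicing: [gazoseg] → [gazosek]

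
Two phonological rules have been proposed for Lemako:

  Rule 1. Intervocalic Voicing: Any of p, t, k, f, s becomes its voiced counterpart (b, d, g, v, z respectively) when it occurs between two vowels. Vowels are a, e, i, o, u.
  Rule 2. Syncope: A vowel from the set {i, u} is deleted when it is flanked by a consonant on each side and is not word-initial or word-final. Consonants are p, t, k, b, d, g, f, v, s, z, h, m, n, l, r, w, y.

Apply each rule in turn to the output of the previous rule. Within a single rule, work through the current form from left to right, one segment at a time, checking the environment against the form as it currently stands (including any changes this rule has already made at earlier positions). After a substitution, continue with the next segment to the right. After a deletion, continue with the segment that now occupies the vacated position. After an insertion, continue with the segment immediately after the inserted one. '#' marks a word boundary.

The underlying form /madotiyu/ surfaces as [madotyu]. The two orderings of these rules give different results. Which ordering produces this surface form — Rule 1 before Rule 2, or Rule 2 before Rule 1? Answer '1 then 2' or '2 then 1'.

2 then 1

Order 1 then 2:
  1 Intervocalic Voicing: [madotiyu] → [madodiyu]
  2 Syncope: [madodiyu] → [madodyu]
  result: [madodyu]
Order 2 then 1:
  2 Syncope: [madotiyu] → [madotyu]
  1 Intervocalic Voicing: no change — [madotyu]
  result: [madotyu]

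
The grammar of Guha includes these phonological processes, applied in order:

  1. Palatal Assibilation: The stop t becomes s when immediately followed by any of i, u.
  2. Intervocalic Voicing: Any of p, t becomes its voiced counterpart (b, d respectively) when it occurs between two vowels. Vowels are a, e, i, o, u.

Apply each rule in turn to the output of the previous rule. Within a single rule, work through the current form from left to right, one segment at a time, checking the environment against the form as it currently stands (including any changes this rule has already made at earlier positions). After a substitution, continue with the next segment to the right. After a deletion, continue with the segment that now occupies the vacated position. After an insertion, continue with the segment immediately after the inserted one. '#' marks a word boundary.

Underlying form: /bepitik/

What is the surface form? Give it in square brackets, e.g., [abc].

[bebisik]

1 Palatal Assibilation: [bepitik] → [bepisik]
2 Intervocalic Voicing: [bepisik] → [bebisik]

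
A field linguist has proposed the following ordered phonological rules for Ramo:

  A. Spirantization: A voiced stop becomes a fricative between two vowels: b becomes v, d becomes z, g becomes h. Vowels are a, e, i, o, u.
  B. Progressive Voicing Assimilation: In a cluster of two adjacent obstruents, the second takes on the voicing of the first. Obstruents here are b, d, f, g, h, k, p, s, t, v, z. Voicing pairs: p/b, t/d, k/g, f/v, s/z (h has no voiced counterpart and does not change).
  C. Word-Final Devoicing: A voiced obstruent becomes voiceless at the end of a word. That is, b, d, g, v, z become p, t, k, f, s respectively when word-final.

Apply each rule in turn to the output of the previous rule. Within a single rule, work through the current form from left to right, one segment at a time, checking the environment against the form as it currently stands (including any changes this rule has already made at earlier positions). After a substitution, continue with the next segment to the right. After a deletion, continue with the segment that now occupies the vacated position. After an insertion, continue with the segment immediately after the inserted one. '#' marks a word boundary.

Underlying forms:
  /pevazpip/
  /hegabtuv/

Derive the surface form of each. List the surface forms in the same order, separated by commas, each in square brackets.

/pevazpip/:
  A Spirantization: no change — [pevazpip]
  B Progressive Voicing Assimilation: [pevazpip] → [pevazbip]
  C Word-Final Devoicing: no change — [pevazbip]
/hegabtuv/:
  A Spirantization: [hegabtuv] → [hehabtuv]
  B Progressive Voicing Assimilation: [hehabtuv] → [hehabduv]
  C Word-Final Devoicing: [hehabduv] → [hehabduf]

[pevazbip], [hehabduf]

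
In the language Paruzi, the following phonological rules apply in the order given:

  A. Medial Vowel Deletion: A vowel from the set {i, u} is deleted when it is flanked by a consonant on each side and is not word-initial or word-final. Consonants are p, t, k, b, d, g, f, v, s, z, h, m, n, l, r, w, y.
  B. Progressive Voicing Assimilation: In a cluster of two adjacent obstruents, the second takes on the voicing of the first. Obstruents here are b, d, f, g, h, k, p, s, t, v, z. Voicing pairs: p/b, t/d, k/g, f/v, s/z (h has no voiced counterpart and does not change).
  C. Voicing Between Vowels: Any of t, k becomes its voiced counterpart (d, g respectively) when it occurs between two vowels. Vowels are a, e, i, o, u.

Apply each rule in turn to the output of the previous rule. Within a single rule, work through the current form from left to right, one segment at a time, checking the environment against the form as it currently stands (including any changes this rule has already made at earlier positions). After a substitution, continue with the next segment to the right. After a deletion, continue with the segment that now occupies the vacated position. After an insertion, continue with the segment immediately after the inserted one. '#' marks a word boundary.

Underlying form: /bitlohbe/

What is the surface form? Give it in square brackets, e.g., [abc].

A Medial Vowel Deletion: [bitlohbe] → [btlohbe]
B Progressive Voicing Assimilation: [btlohbe] → [bdlohpe]
C Voicing Between Vowels: no change — [bdlohpe]

[bdlohpe]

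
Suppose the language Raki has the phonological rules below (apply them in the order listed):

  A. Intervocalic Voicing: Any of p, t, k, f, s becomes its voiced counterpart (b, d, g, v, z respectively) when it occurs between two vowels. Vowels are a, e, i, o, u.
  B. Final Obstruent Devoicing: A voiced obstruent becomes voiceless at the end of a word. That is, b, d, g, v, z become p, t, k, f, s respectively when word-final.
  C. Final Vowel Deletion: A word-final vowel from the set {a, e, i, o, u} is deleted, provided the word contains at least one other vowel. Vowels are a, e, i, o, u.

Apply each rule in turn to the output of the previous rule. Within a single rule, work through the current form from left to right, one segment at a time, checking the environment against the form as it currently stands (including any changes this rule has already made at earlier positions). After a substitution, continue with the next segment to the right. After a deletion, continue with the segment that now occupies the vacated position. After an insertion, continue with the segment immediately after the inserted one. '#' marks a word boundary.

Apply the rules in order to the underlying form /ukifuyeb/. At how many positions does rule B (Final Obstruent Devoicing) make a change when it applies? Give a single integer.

A Intervocalic Voicing: [ukifuyeb] → [ugivuyeb]
B Final Obstruent Devoicing: [ugivuyeb] → [ugivuyep]
C Final Vowel Deletion: no change — [ugivuyep]
Rule B changed 1 position(s).

1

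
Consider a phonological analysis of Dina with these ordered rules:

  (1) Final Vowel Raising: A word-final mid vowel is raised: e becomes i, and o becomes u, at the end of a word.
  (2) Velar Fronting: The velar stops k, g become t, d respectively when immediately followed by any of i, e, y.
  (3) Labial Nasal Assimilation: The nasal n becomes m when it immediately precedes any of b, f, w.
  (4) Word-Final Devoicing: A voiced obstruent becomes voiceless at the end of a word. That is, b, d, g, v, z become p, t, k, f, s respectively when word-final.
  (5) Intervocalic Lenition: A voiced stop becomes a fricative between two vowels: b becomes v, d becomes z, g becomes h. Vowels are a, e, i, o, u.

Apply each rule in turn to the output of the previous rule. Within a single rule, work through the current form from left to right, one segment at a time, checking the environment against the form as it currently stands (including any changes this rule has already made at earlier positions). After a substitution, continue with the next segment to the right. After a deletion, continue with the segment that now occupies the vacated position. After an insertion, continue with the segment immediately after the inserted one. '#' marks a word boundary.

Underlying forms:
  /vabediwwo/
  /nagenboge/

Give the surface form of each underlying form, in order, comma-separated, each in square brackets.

[vaveziwwu], [nazembozi]

/vabediwwo/:
  (1) Final Vowel Raising: [vabediwwo] → [vabediwwu]
  (2) Velar Fronting: no change — [vabediwwu]
  (3) Labial Nasal Assimilation: no change — [vabediwwu]
  (4) Word-Final Devoicing: no change — [vabediwwu]
  (5) Intervocalic Lenition: [vabediwwu] → [vaveziwwu]
/nagenboge/:
  (1) Final Vowel Raising: [nagenboge] → [nagenbogi]
  (2) Velar Fronting: [nagenbogi] → [nadenbodi]
  (3) Labial Nasal Assimilation: [nadenbodi] → [nadembodi]
  (4) Word-Final Devoicing: no change — [nadembodi]
  (5) Intervocalic Lenition: [nadembodi] → [nazembozi]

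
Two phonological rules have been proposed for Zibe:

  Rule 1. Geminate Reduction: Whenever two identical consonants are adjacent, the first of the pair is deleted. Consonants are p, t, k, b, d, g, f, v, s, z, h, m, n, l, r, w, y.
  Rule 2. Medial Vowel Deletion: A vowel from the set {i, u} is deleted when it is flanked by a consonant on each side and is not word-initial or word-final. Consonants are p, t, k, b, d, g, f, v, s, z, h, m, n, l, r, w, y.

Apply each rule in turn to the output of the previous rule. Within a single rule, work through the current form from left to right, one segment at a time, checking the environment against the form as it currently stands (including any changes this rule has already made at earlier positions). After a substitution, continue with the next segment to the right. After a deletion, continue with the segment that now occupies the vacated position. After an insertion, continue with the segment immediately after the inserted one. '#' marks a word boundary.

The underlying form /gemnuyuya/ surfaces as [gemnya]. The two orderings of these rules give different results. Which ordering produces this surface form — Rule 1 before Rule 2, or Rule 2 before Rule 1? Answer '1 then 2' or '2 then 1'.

2 then 1

Order 1 then 2:
  1 Geminate Reduction: no change — [gemnuyuya]
  2 Medial Vowel Deletion: [gemnuyuya] → [gemnyya]
  result: [gemnyya]
Order 2 then 1:
  2 Medial Vowel Deletion: [gemnuyuya] → [gemnyya]
  1 Geminate Reduction: [gemnyya] → [gemnya]
  result: [gemnya]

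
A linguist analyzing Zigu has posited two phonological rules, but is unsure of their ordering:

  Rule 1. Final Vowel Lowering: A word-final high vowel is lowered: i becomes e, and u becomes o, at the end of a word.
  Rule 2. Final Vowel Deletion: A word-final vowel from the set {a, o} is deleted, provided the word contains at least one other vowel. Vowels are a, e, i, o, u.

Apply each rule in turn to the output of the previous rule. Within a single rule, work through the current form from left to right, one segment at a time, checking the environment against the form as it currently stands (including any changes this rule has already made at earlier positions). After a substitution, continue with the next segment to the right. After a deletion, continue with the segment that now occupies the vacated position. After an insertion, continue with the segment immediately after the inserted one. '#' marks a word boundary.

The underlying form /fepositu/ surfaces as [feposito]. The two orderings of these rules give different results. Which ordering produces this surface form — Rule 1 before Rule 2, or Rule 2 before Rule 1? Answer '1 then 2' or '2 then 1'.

Order 1 then 2:
  1 Final Vowel Lowering: [fepositu] → [feposito]
  2 Final Vowel Deletion: [feposito] → [feposit]
  result: [feposit]
Order 2 then 1:
  2 Final Vowel Deletion: no change — [fepositu]
  1 Final Vowel Lowering: [fepositu] → [feposito]
  result: [feposito]

2 then 1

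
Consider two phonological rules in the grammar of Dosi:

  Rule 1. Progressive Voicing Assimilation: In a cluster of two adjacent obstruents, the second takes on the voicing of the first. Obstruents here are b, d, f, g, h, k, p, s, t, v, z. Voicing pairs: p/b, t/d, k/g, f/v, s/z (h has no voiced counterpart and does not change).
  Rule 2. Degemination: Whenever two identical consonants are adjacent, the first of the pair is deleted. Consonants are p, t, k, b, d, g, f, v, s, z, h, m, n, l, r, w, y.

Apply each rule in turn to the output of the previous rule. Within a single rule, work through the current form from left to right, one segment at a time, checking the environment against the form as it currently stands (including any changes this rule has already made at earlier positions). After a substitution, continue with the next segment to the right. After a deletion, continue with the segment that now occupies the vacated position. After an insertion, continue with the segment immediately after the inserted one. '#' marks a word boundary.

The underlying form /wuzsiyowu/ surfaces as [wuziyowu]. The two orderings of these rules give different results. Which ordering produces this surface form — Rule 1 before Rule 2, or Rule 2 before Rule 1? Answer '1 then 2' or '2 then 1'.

1 then 2

Order 1 then 2:
  1 Progressive Voicing Assimilation: [wuzsiyowu] → [wuzziyowu]
  2 Degemination: [wuzziyowu] → [wuziyowu]
  result: [wuziyowu]
Order 2 then 1:
  2 Degemination: no change — [wuzsiyowu]
  1 Progressive Voicing Assimilation: [wuzsiyowu] → [wuzziyowu]
  result: [wuzziyowu]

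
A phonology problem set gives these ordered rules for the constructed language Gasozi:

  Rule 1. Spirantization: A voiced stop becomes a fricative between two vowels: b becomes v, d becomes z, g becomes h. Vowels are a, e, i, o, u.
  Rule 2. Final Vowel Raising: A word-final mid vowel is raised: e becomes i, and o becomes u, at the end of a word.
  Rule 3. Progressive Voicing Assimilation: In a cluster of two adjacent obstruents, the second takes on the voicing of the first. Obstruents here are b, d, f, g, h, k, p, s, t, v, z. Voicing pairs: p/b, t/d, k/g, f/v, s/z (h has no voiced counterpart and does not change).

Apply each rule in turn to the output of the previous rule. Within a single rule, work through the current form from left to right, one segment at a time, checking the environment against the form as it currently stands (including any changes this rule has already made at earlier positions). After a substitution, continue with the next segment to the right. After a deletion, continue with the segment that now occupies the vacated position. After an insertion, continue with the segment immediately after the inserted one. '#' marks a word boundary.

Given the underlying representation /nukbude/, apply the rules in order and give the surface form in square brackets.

[nukpuzi]

Rule 1 Spirantization: [nukbude] → [nukbuze]
Rule 2 Final Vowel Raising: [nukbuze] → [nukbuzi]
Rule 3 Progressive Voicing Assimilation: [nukbuzi] → [nukpuzi]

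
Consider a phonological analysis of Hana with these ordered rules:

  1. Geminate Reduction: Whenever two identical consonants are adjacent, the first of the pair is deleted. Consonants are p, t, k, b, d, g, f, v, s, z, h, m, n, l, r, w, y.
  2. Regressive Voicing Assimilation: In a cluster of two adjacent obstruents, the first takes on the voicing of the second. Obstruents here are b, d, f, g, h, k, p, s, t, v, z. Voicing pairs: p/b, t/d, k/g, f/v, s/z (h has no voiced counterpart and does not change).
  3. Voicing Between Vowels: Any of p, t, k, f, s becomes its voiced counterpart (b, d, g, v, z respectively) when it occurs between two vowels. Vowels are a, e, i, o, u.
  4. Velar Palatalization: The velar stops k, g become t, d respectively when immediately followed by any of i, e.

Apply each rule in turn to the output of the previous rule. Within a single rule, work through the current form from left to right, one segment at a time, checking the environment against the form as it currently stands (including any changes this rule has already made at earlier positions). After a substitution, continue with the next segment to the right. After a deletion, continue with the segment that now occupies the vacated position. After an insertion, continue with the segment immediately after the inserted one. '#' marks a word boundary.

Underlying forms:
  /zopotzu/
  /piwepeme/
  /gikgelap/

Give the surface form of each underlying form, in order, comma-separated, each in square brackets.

/zopotzu/:
  1 Geminate Reduction: no change — [zopotzu]
  2 Regressive Voicing Assimilation: [zopotzu] → [zopodzu]
  3 Voicing Between Vowels: [zopodzu] → [zobodzu]
  4 Velar Palatalization: no change — [zobodzu]
/piwepeme/:
  1 Geminate Reduction: no change — [piwepeme]
  2 Regressive Voicing Assimilation: no change — [piwepeme]
  3 Voicing Between Vowels: [piwepeme] → [piwebeme]
  4 Velar Palatalization: no change — [piwebeme]
/gikgelap/:
  1 Geminate Reduction: no change — [gikgelap]
  2 Regressive Voicing Assimilation: [gikgelap] → [giggelap]
  3 Voicing Between Vowels: no change — [giggelap]
  4 Velar Palatalization: [giggelap] → [digdelap]

[zobodzu], [piwebeme], [digdelap]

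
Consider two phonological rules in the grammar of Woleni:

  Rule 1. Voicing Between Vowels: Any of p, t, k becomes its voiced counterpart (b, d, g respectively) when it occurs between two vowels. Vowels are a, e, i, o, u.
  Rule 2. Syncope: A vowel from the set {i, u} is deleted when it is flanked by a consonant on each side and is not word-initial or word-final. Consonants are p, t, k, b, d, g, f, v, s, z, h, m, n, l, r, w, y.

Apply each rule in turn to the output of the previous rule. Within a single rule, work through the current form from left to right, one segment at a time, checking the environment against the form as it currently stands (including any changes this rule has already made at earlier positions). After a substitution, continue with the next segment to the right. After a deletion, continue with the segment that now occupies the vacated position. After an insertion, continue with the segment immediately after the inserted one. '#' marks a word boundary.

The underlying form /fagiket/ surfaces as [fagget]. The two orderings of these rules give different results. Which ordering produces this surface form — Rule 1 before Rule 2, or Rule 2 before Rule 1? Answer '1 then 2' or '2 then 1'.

Order 1 then 2:
  1 Voicing Between Vowels: [fagiket] → [fagiget]
  2 Syncope: [fagiget] → [fagget]
  result: [fagget]
Order 2 then 1:
  2 Syncope: [fagiket] → [fagket]
  1 Voicing Between Vowels: no change — [fagket]
  result: [fagket]

1 then 2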